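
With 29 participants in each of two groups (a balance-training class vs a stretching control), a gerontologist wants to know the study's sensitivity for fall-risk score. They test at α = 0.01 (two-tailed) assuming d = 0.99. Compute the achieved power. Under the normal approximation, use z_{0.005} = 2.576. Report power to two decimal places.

power ≈ 0.88

For two equal groups, power = Φ(d·√(n/2) − z_{α/2}).
d·√(n/2) = 0.99 × √(29/2) = 0.99 × 3.808 = 3.770.
z_β = 3.770 − 2.576 = 1.194.
Power = Φ(1.194) = 0.884.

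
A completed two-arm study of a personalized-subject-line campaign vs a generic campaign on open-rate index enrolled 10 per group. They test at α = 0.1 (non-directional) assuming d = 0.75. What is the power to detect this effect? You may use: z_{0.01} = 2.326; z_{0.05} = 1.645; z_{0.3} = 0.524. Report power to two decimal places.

power ≈ 0.51

For two equal groups, power = Φ(d·√(n/2) − z_{α/2}).
d·√(n/2) = 0.75 × √(10/2) = 0.75 × 2.236 = 1.677.
z_β = 1.677 − 1.645 = 0.032.
Power = Φ(0.032) = 0.513.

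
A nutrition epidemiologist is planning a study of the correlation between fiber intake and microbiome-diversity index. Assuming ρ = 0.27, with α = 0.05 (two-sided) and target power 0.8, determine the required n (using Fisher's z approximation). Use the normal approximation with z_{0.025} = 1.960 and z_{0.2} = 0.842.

n = 106

Fisher's z: C = ½·ln((1+r)/(1−r)) = ½·ln(1.7397) = 0.2769.
n = ((z_{α/2} + z_β)/C)² + 3.
(1.960 + 0.842) / 0.2769 = 2.802 / 0.2769 = 10.119.
n = 10.119² + 3 = 102.40 + 3 = 105.4.
Round up.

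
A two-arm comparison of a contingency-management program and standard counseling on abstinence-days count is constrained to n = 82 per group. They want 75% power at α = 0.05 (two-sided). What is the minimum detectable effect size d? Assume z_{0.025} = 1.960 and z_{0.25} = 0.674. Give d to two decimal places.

For two independent groups of n = 82 each: d_min = (z_{α/2} + z_β)·√(2/n).
z-sum = 1.960 + 0.674 = 2.634.
d_min = 2.634 × √(2/82) = 2.634 × 0.1562 = 0.411.

d_min ≈ 0.41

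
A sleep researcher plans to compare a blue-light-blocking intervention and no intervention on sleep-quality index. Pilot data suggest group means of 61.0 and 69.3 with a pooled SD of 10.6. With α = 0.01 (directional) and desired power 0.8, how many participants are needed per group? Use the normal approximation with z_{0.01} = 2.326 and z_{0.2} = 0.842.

n = 33 per group

Cohen's d = |M₁ − M₂| / SD_pooled = |61.0 − 69.3| / 10.6 = 8.3 / 10.6 = 0.783.
For two independent groups with equal n: n = 2·((z_{α} + z_β) / d)².
z_{α} + z_β = 2.326 + 0.842 = 3.168.
n = 2 × (3.168 / 0.783)² = 2 × 4.046² = 2 × 16.37 = 32.7.
Round up to the next whole participant.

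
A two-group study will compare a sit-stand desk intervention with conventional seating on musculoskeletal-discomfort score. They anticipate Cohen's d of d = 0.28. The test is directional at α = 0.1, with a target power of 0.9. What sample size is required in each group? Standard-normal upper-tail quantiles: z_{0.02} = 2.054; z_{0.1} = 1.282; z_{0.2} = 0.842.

For two independent groups with equal n: n = 2·((z_{α} + z_β) / d)².
z_{α} + z_β = 1.282 + 1.282 = 2.564.
n = 2 × (2.564 / 0.28)² = 2 × 9.157² = 2 × 83.85 = 167.7.
Round up to the next whole participant.

n = 168 per group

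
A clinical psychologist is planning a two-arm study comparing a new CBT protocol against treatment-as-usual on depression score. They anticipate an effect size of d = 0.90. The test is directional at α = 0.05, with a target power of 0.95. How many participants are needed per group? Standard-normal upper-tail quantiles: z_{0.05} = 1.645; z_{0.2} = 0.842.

For two independent groups with equal n: n = 2·((z_{α} + z_β) / d)².
z_{α} + z_β = 1.645 + 1.645 = 3.290.
n = 2 × (3.290 / 0.90)² = 2 × 3.656² = 2 × 13.36 = 26.7.
Round up to the next whole participant.

n = 27 per group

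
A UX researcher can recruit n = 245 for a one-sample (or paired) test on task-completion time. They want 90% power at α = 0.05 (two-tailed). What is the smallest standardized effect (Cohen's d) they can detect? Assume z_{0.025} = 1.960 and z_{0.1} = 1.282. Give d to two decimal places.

For a single sample (or paired design) of n = 245: d_min = (z_{α/2} + z_β)/√n.
z-sum = 1.960 + 1.282 = 3.242.
d_min = 3.242 / √245 = 3.242 / 15.652 = 0.207.

d_min ≈ 0.21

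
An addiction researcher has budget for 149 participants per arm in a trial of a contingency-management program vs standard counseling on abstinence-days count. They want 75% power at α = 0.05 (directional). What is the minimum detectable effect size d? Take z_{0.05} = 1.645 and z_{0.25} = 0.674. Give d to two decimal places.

For two independent groups of n = 149 each: d_min = (z_{α} + z_β)·√(2/n).
z-sum = 1.645 + 0.674 = 2.319.
d_min = 2.319 × √(2/149) = 2.319 × 0.1159 = 0.269.

d_min ≈ 0.27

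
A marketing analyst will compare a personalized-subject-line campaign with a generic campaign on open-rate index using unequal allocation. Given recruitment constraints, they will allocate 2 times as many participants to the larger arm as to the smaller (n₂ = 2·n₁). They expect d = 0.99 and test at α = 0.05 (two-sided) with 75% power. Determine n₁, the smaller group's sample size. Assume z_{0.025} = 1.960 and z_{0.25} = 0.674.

With allocation ratio k = n₂/n₁ = 2, Var(x̄₁−x̄₂) = σ²(1/n₁ + 1/(k·n₁)) = σ²·(k+1)/(k·n₁).
So n₁ = (1 + 1/k)·((z_{α/2} + z_β)/d)² = 1.500 × (2.634/0.99)².
n₁ = 1.500 × 7.08 = 10.6.
Round up: n₁ = 11, giving n₂ = 2 × 11 = 22.

n₁ = 11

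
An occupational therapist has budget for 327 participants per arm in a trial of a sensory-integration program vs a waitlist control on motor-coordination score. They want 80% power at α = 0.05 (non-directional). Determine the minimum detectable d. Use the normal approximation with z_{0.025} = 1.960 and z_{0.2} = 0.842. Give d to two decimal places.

For two independent groups of n = 327 each: d_min = (z_{α/2} + z_β)·√(2/n).
z-sum = 1.960 + 0.842 = 2.802.
d_min = 2.802 × √(2/327) = 2.802 × 0.0782 = 0.219.

d_min ≈ 0.22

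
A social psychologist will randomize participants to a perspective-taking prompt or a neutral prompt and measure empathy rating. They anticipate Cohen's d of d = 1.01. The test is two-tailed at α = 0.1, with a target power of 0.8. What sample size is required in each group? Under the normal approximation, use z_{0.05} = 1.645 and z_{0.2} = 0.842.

n = 13 per group

For two independent groups with equal n: n = 2·((z_{α/2} + z_β) / d)².
z_{α/2} + z_β = 1.645 + 0.842 = 2.487.
n = 2 × (2.487 / 1.01)² = 2 × 2.462² = 2 × 6.06 = 12.1.
Round up to the next whole participant.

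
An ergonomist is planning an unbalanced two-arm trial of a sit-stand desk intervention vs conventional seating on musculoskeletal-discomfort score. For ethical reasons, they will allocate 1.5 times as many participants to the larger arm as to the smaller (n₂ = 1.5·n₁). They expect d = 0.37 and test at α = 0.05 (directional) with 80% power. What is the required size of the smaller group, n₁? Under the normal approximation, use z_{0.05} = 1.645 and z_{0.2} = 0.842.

n₁ = 76

With allocation ratio k = n₂/n₁ = 1.5, Var(x̄₁−x̄₂) = σ²(1/n₁ + 1/(k·n₁)) = σ²·(k+1)/(k·n₁).
So n₁ = (1 + 1/k)·((z_{α} + z_β)/d)² = 1.667 × (2.487/0.37)².
n₁ = 1.667 × 45.18 = 75.3.
Round up: n₁ = 76, giving n₂ = 1.5 × 76 = 114.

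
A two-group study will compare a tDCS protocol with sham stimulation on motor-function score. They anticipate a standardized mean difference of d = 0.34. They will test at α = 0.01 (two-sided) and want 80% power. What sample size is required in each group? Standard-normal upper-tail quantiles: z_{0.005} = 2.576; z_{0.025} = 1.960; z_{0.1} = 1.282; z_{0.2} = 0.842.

n = 203 per group

For two independent groups with equal n: n = 2·((z_{α/2} + z_β) / d)².
z_{α/2} + z_β = 2.576 + 0.842 = 3.418.
n = 2 × (3.418 / 0.34)² = 2 × 10.053² = 2 × 101.06 = 202.1.
Round up to the next whole participant.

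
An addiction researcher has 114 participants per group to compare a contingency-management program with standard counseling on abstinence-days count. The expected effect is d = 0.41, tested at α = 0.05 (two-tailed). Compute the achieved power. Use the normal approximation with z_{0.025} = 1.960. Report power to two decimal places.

For two equal groups, power = Φ(d·√(n/2) − z_{α/2}).
d·√(n/2) = 0.41 × √(114/2) = 0.41 × 7.550 = 3.095.
z_β = 3.095 − 1.960 = 1.135.
Power = Φ(1.135) = 0.872.

power ≈ 0.87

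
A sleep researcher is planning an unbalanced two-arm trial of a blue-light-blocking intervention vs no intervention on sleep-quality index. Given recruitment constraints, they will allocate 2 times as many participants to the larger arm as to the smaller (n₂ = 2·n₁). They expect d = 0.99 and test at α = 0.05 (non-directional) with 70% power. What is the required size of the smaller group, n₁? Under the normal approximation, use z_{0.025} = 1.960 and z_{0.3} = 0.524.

n₁ = 10

With allocation ratio k = n₂/n₁ = 2, Var(x̄₁−x̄₂) = σ²(1/n₁ + 1/(k·n₁)) = σ²·(k+1)/(k·n₁).
So n₁ = (1 + 1/k)·((z_{α/2} + z_β)/d)² = 1.500 × (2.484/0.99)².
n₁ = 1.500 × 6.30 = 9.4.
Round up: n₁ = 10, giving n₂ = 2 × 10 = 20.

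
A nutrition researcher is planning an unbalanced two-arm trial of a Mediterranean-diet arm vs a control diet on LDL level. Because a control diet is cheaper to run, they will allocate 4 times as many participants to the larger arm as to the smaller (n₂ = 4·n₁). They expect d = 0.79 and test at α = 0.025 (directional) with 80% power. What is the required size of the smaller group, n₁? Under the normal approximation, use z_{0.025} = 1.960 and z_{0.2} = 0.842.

n₁ = 16

With allocation ratio k = n₂/n₁ = 4, Var(x̄₁−x̄₂) = σ²(1/n₁ + 1/(k·n₁)) = σ²·(k+1)/(k·n₁).
So n₁ = (1 + 1/k)·((z_{α} + z_β)/d)² = 1.250 × (2.802/0.79)².
n₁ = 1.250 × 12.58 = 15.7.
Round up: n₁ = 16, giving n₂ = 4 × 16 = 64.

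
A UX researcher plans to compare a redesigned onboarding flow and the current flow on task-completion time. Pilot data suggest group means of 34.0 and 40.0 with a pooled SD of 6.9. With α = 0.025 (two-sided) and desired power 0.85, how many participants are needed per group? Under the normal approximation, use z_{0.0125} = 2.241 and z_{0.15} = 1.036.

Cohen's d = |M₁ − M₂| / SD_pooled = |34.0 − 40.0| / 6.9 = 6.0 / 6.9 = 0.870.
For two independent groups with equal n: n = 2·((z_{α/2} + z_β) / d)².
z_{α/2} + z_β = 2.241 + 1.036 = 3.277.
n = 2 × (3.277 / 0.870)² = 2 × 3.767² = 2 × 14.19 = 28.4.
Round up to the next whole participant.

n = 29 per group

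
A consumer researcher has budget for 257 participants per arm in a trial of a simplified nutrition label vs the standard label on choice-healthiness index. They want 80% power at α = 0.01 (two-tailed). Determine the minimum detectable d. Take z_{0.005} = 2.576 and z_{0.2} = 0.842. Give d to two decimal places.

d_min ≈ 0.30

For two independent groups of n = 257 each: d_min = (z_{α/2} + z_β)·√(2/n).
z-sum = 2.576 + 0.842 = 3.418.
d_min = 3.418 × √(2/257) = 3.418 × 0.0882 = 0.302.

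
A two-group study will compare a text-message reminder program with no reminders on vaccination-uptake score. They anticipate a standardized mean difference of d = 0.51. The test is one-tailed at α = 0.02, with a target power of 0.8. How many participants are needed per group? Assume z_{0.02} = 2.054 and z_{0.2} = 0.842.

n = 65 per group

For two independent groups with equal n: n = 2·((z_{α} + z_β) / d)².
z_{α} + z_β = 2.054 + 0.842 = 2.896.
n = 2 × (2.896 / 0.51)² = 2 × 5.678² = 2 × 32.24 = 64.5.
Round up to the next whole participant.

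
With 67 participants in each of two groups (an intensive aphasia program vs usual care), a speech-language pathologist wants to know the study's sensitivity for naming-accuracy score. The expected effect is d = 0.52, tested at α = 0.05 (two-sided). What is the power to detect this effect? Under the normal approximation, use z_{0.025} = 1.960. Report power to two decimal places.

power ≈ 0.85

For two equal groups, power = Φ(d·√(n/2) − z_{α/2}).
d·√(n/2) = 0.52 × √(67/2) = 0.52 × 5.788 = 3.010.
z_β = 3.010 − 1.960 = 1.050.
Power = Φ(1.050) = 0.853.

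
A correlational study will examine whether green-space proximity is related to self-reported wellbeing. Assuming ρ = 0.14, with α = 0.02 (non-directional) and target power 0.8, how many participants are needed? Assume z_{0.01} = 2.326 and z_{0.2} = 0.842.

Fisher's z: C = ½·ln((1+r)/(1−r)) = ½·ln(1.3256) = 0.1409.
n = ((z_{α/2} + z_β)/C)² + 3.
(2.326 + 0.842) / 0.1409 = 3.168 / 0.1409 = 22.484.
n = 22.484² + 3 = 505.53 + 3 = 508.5.
Round up.

n = 509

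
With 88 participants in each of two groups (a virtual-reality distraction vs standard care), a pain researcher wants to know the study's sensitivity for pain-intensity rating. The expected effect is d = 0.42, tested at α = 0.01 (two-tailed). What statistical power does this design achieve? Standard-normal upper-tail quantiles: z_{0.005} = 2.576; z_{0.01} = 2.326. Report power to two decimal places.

For two equal groups, power = Φ(d·√(n/2) − z_{α/2}).
d·√(n/2) = 0.42 × √(88/2) = 0.42 × 6.633 = 2.786.
z_β = 2.786 − 2.576 = 0.210.
Power = Φ(0.210) = 0.583.

power ≈ 0.58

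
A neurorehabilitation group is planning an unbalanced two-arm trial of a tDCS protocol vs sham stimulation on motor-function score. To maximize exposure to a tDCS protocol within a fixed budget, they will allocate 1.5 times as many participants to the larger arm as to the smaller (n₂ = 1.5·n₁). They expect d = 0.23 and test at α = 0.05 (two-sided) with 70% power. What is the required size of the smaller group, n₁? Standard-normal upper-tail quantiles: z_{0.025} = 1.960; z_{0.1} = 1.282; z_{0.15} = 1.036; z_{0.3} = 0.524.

n₁ = 195

With allocation ratio k = n₂/n₁ = 1.5, Var(x̄₁−x̄₂) = σ²(1/n₁ + 1/(k·n₁)) = σ²·(k+1)/(k·n₁).
So n₁ = (1 + 1/k)·((z_{α/2} + z_β)/d)² = 1.667 × (2.484/0.23)².
n₁ = 1.667 × 116.64 = 194.4.
Round up: n₁ = 195, giving n₂ = ⌈1.5 × 195⌉ = ⌈292.5⌉ = 293.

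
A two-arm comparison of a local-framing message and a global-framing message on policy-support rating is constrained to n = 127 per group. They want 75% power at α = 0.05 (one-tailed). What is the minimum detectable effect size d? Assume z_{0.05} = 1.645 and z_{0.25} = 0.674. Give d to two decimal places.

For two independent groups of n = 127 each: d_min = (z_{α} + z_β)·√(2/n).
z-sum = 1.645 + 0.674 = 2.319.
d_min = 2.319 × √(2/127) = 2.319 × 0.1255 = 0.291.

d_min ≈ 0.29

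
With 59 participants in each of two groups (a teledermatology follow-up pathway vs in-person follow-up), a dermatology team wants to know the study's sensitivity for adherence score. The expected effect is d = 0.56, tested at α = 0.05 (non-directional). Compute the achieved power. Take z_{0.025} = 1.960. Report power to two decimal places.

For two equal groups, power = Φ(d·√(n/2) − z_{α/2}).
d·√(n/2) = 0.56 × √(59/2) = 0.56 × 5.431 = 3.042.
z_β = 3.042 − 1.960 = 1.082.
Power = Φ(1.082) = 0.860.

power ≈ 0.86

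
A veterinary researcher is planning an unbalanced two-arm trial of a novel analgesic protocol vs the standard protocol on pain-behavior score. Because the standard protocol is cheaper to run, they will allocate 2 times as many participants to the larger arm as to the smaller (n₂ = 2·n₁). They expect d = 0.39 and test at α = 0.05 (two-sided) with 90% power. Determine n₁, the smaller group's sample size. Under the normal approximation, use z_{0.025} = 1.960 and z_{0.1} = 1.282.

With allocation ratio k = n₂/n₁ = 2, Var(x̄₁−x̄₂) = σ²(1/n₁ + 1/(k·n₁)) = σ²·(k+1)/(k·n₁).
So n₁ = (1 + 1/k)·((z_{α/2} + z_β)/d)² = 1.500 × (3.242/0.39)².
n₁ = 1.500 × 69.10 = 103.7.
Round up: n₁ = 104, giving n₂ = 2 × 104 = 208.

n₁ = 104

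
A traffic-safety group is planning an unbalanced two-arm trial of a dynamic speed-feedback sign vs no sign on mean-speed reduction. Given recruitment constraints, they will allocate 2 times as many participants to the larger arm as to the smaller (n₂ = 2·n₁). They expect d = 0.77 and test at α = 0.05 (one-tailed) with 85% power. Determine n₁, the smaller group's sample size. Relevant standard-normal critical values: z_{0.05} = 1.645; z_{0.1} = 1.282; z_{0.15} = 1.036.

n₁ = 19

With allocation ratio k = n₂/n₁ = 2, Var(x̄₁−x̄₂) = σ²(1/n₁ + 1/(k·n₁)) = σ²·(k+1)/(k·n₁).
So n₁ = (1 + 1/k)·((z_{α} + z_β)/d)² = 1.500 × (2.681/0.77)².
n₁ = 1.500 × 12.12 = 18.2.
Round up: n₁ = 19, giving n₂ = 2 × 19 = 38.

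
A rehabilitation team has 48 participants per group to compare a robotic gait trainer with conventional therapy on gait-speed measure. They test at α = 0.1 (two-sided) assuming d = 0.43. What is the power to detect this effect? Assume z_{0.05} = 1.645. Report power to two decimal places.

For two equal groups, power = Φ(d·√(n/2) − z_{α/2}).
d·√(n/2) = 0.43 × √(48/2) = 0.43 × 4.899 = 2.107.
z_β = 2.107 − 1.645 = 0.462.
Power = Φ(0.462) = 0.678.

power ≈ 0.68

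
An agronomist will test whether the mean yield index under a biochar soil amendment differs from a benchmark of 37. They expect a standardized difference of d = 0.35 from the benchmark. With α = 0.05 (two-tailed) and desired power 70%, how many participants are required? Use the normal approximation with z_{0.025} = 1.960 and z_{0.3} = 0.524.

For a one-sample test: n = ((z_{α/2} + z_β) / d)².
z_{α/2} + z_β = 1.960 + 0.524 = 2.484.
n = (2.484 / 0.35)² = 7.097² = 50.37.
Round up.

n = 51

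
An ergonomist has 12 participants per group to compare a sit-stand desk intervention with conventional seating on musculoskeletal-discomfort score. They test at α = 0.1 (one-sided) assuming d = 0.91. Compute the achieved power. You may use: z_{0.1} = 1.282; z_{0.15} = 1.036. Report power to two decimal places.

For two equal groups, power = Φ(d·√(n/2) − z_{α}).
d·√(n/2) = 0.91 × √(12/2) = 0.91 × 2.449 = 2.229.
z_β = 2.229 − 1.282 = 0.947.
Power = Φ(0.947) = 0.828.

power ≈ 0.83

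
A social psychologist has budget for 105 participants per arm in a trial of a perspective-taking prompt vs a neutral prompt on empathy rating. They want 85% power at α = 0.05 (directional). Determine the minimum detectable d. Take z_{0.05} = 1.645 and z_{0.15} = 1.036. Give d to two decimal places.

d_min ≈ 0.37

For two independent groups of n = 105 each: d_min = (z_{α} + z_β)·√(2/n).
z-sum = 1.645 + 1.036 = 2.681.
d_min = 2.681 × √(2/105) = 2.681 × 0.1380 = 0.370.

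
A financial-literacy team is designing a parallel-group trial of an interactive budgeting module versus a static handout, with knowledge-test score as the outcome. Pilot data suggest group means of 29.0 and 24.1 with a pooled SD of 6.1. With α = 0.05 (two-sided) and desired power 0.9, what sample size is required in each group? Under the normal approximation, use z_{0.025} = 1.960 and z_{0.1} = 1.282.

Cohen's d = |M₁ − M₂| / SD_pooled = |29.0 − 24.1| / 6.1 = 4.9 / 6.1 = 0.803.
For two independent groups with equal n: n = 2·((z_{α/2} + z_β) / d)².
z_{α/2} + z_β = 1.960 + 1.282 = 3.242.
n = 2 × (3.242 / 0.803)² = 2 × 4.037² = 2 × 16.30 = 32.6.
Round up to the next whole participant.

n = 33 per group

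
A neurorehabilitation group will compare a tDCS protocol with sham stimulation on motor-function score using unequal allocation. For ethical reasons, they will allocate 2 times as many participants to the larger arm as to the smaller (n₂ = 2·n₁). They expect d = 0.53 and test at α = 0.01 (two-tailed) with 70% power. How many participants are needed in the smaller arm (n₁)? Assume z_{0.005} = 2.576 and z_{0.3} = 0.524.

n₁ = 52

With allocation ratio k = n₂/n₁ = 2, Var(x̄₁−x̄₂) = σ²(1/n₁ + 1/(k·n₁)) = σ²·(k+1)/(k·n₁).
So n₁ = (1 + 1/k)·((z_{α/2} + z_β)/d)² = 1.500 × (3.100/0.53)².
n₁ = 1.500 × 34.21 = 51.3.
Round up: n₁ = 52, giving n₂ = 2 × 52 = 104.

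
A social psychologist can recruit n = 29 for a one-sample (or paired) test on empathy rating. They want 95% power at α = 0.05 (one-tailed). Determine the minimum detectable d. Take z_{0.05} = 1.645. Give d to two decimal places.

For a single sample (or paired design) of n = 29: d_min = (z_{α} + z_β)/√n.
z-sum = 1.645 + 1.645 = 3.290.
d_min = 3.290 / √29 = 3.290 / 5.385 = 0.611.

d_min ≈ 0.61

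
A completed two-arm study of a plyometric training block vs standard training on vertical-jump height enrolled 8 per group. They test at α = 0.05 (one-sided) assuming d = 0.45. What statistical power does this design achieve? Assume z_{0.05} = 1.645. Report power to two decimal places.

For two equal groups, power = Φ(d·√(n/2) − z_{α}).
d·√(n/2) = 0.45 × √(8/2) = 0.45 × 2.000 = 0.900.
z_β = 0.900 − 1.645 = -0.745.
Power = Φ(-0.745) = 0.228.

power ≈ 0.23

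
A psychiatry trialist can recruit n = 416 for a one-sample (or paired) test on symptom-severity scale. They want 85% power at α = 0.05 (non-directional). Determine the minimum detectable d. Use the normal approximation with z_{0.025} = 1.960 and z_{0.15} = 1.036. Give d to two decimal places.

d_min ≈ 0.15

For a single sample (or paired design) of n = 416: d_min = (z_{α/2} + z_β)/√n.
z-sum = 1.960 + 1.036 = 2.996.
d_min = 2.996 / √416 = 2.996 / 20.396 = 0.147.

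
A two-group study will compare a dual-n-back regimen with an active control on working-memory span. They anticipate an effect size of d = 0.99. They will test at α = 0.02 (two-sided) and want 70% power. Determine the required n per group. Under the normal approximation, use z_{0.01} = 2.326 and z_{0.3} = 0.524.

For two independent groups with equal n: n = 2·((z_{α/2} + z_β) / d)².
z_{α/2} + z_β = 2.326 + 0.524 = 2.850.
n = 2 × (2.850 / 0.99)² = 2 × 2.879² = 2 × 8.29 = 16.6.
Round up to the next whole participant.

n = 17 per group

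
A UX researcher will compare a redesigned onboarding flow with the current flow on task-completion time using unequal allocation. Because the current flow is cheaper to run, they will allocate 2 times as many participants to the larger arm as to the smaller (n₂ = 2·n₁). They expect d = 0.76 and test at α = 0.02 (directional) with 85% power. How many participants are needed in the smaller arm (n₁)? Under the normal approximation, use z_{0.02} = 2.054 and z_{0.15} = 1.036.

n₁ = 25

With allocation ratio k = n₂/n₁ = 2, Var(x̄₁−x̄₂) = σ²(1/n₁ + 1/(k·n₁)) = σ²·(k+1)/(k·n₁).
So n₁ = (1 + 1/k)·((z_{α} + z_β)/d)² = 1.500 × (3.090/0.76)².
n₁ = 1.500 × 16.53 = 24.8.
Round up: n₁ = 25, giving n₂ = 2 × 25 = 50.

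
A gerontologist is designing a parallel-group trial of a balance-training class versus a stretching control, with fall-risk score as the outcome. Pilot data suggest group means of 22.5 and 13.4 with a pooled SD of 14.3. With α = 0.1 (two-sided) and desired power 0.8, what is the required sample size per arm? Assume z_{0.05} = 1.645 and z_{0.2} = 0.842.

n = 31 per group

Cohen's d = |M₁ − M₂| / SD_pooled = |22.5 − 13.4| / 14.3 = 9.1 / 14.3 = 0.636.
For two independent groups with equal n: n = 2·((z_{α/2} + z_β) / d)².
z_{α/2} + z_β = 1.645 + 0.842 = 2.487.
n = 2 × (2.487 / 0.636)² = 2 × 3.910² = 2 × 15.29 = 30.6.
Round up to the next whole participant.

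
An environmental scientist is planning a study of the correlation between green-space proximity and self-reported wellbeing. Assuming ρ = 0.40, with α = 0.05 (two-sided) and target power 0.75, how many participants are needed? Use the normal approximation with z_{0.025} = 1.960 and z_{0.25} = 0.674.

n = 42

Fisher's z: C = ½·ln((1+r)/(1−r)) = ½·ln(2.3333) = 0.4236.
n = ((z_{α/2} + z_β)/C)² + 3.
(1.960 + 0.674) / 0.4236 = 2.634 / 0.4236 = 6.218.
n = 6.218² + 3 = 38.67 + 3 = 41.7.
Round up.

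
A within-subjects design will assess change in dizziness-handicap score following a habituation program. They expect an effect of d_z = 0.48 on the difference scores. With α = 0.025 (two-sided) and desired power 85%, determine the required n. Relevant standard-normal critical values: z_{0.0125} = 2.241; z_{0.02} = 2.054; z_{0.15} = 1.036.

n = 47 pairs

For a paired (one-sample on differences) test: n = ((z_{α/2} + z_β) / d)².
z_{α/2} + z_β = 2.241 + 1.036 = 3.277.
n = (3.277 / 0.48)² = 6.827² = 46.61.
Round up.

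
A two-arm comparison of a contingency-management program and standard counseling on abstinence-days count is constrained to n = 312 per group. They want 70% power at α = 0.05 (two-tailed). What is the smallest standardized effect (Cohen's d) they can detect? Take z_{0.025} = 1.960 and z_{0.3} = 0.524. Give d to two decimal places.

For two independent groups of n = 312 each: d_min = (z_{α/2} + z_β)·√(2/n).
z-sum = 1.960 + 0.524 = 2.484.
d_min = 2.484 × √(2/312) = 2.484 × 0.0801 = 0.199.

d_min ≈ 0.20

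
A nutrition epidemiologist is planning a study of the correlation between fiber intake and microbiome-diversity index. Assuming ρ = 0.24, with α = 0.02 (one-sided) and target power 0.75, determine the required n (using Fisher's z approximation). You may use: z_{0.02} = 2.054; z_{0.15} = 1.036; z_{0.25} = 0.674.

n = 128

Fisher's z: C = ½·ln((1+r)/(1−r)) = ½·ln(1.6316) = 0.2448.
n = ((z_{α} + z_β)/C)² + 3.
(2.054 + 0.674) / 0.2448 = 2.728 / 0.2448 = 11.144.
n = 11.144² + 3 = 124.18 + 3 = 127.2.
Round up.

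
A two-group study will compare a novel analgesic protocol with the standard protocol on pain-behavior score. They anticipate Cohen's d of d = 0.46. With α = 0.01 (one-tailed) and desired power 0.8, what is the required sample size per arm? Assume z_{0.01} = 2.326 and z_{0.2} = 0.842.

n = 95 per group

For two independent groups with equal n: n = 2·((z_{α} + z_β) / d)².
z_{α} + z_β = 2.326 + 0.842 = 3.168.
n = 2 × (3.168 / 0.46)² = 2 × 6.887² = 2 × 47.43 = 94.9.
Round up to the next whole participant.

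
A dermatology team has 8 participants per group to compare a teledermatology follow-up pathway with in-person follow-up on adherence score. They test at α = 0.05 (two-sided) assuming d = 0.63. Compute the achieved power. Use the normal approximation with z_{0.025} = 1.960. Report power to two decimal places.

power ≈ 0.24

For two equal groups, power = Φ(d·√(n/2) − z_{α/2}).
d·√(n/2) = 0.63 × √(8/2) = 0.63 × 2.000 = 1.260.
z_β = 1.260 − 1.960 = -0.700.
Power = Φ(-0.700) = 0.242.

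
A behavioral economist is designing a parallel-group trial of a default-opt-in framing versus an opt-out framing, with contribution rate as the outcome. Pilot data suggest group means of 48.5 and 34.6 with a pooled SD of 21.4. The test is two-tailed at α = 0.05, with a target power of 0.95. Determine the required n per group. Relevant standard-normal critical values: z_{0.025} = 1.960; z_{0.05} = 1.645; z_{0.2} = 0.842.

n = 62 per group

Cohen's d = |M₁ − M₂| / SD_pooled = |48.5 − 34.6| / 21.4 = 13.9 / 21.4 = 0.650.
For two independent groups with equal n: n = 2·((z_{α/2} + z_β) / d)².
z_{α/2} + z_β = 1.960 + 1.645 = 3.605.
n = 2 × (3.605 / 0.650)² = 2 × 5.546² = 2 × 30.76 = 61.5.
Round up to the next whole participant.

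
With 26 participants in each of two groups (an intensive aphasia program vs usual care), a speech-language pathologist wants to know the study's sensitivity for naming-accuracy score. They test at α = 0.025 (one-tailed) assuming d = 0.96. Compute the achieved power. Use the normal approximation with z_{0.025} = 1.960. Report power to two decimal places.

power ≈ 0.93

For two equal groups, power = Φ(d·√(n/2) − z_{α}).
d·√(n/2) = 0.96 × √(26/2) = 0.96 × 3.606 = 3.461.
z_β = 3.461 − 1.960 = 1.501.
Power = Φ(1.501) = 0.933.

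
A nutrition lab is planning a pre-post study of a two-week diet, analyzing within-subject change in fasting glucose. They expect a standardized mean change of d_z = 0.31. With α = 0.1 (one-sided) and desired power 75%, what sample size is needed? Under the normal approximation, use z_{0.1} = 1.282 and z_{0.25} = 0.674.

n = 40 pairs

For a paired (one-sample on differences) test: n = ((z_{α} + z_β) / d)².
z_{α} + z_β = 1.282 + 0.674 = 1.956.
n = (1.956 / 0.31)² = 6.310² = 39.81.
Round up.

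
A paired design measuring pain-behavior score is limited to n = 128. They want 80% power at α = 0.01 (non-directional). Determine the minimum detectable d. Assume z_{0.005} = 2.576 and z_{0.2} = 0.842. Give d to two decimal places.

d_min ≈ 0.30

For a single sample (or paired design) of n = 128: d_min = (z_{α/2} + z_β)/√n.
z-sum = 2.576 + 0.842 = 3.418.
d_min = 3.418 / √128 = 3.418 / 11.314 = 0.302.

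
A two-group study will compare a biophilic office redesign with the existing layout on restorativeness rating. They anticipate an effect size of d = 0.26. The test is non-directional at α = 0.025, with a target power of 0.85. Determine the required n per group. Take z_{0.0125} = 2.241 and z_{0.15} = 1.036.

For two independent groups with equal n: n = 2·((z_{α/2} + z_β) / d)².
z_{α/2} + z_β = 2.241 + 1.036 = 3.277.
n = 2 × (3.277 / 0.26)² = 2 × 12.604² = 2 × 158.86 = 317.7.
Round up to the next whole participant.

n = 318 per group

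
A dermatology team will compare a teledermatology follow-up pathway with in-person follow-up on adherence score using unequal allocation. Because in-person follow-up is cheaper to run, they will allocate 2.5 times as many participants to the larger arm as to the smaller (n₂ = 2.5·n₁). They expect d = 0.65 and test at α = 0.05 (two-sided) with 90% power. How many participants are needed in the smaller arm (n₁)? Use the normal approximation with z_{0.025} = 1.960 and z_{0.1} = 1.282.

n₁ = 35

With allocation ratio k = n₂/n₁ = 2.5, Var(x̄₁−x̄₂) = σ²(1/n₁ + 1/(k·n₁)) = σ²·(k+1)/(k·n₁).
So n₁ = (1 + 1/k)·((z_{α/2} + z_β)/d)² = 1.400 × (3.242/0.65)².
n₁ = 1.400 × 24.88 = 34.8.
Round up: n₁ = 35, giving n₂ = ⌈2.5 × 35⌉ = ⌈87.5⌉ = 88.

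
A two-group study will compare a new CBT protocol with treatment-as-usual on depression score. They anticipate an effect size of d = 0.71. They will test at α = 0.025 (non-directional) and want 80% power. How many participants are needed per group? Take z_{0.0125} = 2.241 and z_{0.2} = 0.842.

n = 38 per group

For two independent groups with equal n: n = 2·((z_{α/2} + z_β) / d)².
z_{α/2} + z_β = 2.241 + 0.842 = 3.083.
n = 2 × (3.083 / 0.71)² = 2 × 4.342² = 2 × 18.86 = 37.7.
Round up to the next whole participant.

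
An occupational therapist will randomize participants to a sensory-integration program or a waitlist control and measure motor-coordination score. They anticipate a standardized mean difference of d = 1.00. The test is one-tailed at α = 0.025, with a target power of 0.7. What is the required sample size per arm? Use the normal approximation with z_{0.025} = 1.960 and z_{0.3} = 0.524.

For two independent groups with equal n: n = 2·((z_{α} + z_β) / d)².
z_{α} + z_β = 1.960 + 0.524 = 2.484.
n = 2 × (2.484 / 1.00)² = 2 × 2.484² = 2 × 6.17 = 12.3.
Round up to the next whole participant.

n = 13 per group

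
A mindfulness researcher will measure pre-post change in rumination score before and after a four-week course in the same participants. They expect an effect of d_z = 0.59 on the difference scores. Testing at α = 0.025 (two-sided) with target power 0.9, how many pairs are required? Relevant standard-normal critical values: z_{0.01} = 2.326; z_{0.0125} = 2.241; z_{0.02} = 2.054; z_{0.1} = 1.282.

n = 36 pairs

For a paired (one-sample on differences) test: n = ((z_{α/2} + z_β) / d)².
z_{α/2} + z_β = 2.241 + 1.282 = 3.523.
n = (3.523 / 0.59)² = 5.971² = 35.66.
Round up.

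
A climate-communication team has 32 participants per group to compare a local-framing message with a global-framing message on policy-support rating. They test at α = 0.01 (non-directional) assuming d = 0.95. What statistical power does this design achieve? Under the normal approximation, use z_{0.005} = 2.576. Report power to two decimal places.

power ≈ 0.89

For two equal groups, power = Φ(d·√(n/2) − z_{α/2}).
d·√(n/2) = 0.95 × √(32/2) = 0.95 × 4.000 = 3.800.
z_β = 3.800 − 2.576 = 1.224.
Power = Φ(1.224) = 0.890.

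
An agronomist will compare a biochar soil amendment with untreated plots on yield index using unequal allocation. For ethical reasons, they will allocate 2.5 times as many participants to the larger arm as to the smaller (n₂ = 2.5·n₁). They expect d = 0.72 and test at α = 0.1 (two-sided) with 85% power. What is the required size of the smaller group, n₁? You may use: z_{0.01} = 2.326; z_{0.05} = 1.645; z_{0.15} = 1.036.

With allocation ratio k = n₂/n₁ = 2.5, Var(x̄₁−x̄₂) = σ²(1/n₁ + 1/(k·n₁)) = σ²·(k+1)/(k·n₁).
So n₁ = (1 + 1/k)·((z_{α/2} + z_β)/d)² = 1.400 × (2.681/0.72)².
n₁ = 1.400 × 13.87 = 19.4.
Round up: n₁ = 20, giving n₂ = 2.5 × 20 = 50.

n₁ = 20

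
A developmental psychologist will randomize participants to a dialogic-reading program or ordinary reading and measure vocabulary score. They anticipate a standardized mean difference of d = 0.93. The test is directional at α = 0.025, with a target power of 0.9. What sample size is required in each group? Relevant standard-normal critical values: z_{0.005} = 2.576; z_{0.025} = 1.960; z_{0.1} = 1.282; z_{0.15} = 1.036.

n = 25 per group

For two independent groups with equal n: n = 2·((z_{α} + z_β) / d)².
z_{α} + z_β = 1.960 + 1.282 = 3.242.
n = 2 × (3.242 / 0.93)² = 2 × 3.486² = 2 × 12.15 = 24.3.
Round up to the next whole participant.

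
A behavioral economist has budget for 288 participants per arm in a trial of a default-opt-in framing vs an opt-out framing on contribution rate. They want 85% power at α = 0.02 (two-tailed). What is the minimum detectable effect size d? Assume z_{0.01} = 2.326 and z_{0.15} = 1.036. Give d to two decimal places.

d_min ≈ 0.28

For two independent groups of n = 288 each: d_min = (z_{α/2} + z_β)·√(2/n).
z-sum = 2.326 + 1.036 = 3.362.
d_min = 3.362 × √(2/288) = 3.362 × 0.0833 = 0.280.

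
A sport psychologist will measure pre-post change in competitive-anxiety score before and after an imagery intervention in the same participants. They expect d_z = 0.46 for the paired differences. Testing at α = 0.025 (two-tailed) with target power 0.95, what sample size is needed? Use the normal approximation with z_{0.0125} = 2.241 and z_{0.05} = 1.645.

n = 72 pairs

For a paired (one-sample on differences) test: n = ((z_{α/2} + z_β) / d)².
z_{α/2} + z_β = 2.241 + 1.645 = 3.886.
n = (3.886 / 0.46)² = 8.448² = 71.37.
Round up.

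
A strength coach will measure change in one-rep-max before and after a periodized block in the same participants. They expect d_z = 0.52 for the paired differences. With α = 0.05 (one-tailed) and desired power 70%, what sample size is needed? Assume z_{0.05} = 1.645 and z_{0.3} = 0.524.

n = 18 pairs

For a paired (one-sample on differences) test: n = ((z_{α} + z_β) / d)².
z_{α} + z_β = 1.645 + 0.524 = 2.169.
n = (2.169 / 0.52)² = 4.171² = 17.40.
Round up.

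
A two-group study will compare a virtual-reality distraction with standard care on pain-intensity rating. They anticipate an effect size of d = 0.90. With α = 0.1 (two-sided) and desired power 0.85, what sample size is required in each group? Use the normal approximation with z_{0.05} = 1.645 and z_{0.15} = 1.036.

For two independent groups with equal n: n = 2·((z_{α/2} + z_β) / d)².
z_{α/2} + z_β = 1.645 + 1.036 = 2.681.
n = 2 × (2.681 / 0.90)² = 2 × 2.979² = 2 × 8.87 = 17.7.
Round up to the next whole participant.

n = 18 per group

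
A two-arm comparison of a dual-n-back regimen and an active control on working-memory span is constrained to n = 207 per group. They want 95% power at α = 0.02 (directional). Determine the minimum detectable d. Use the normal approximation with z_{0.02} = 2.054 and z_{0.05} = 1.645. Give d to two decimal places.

For two independent groups of n = 207 each: d_min = (z_{α} + z_β)·√(2/n).
z-sum = 2.054 + 1.645 = 3.699.
d_min = 3.699 × √(2/207) = 3.699 × 0.0983 = 0.364.

d_min ≈ 0.36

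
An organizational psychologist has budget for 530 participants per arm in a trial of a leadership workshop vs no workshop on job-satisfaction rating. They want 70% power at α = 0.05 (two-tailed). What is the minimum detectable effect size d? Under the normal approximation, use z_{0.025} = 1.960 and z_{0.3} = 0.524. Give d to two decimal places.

For two independent groups of n = 530 each: d_min = (z_{α/2} + z_β)·√(2/n).
z-sum = 1.960 + 0.524 = 2.484.
d_min = 2.484 × √(2/530) = 2.484 × 0.0614 = 0.153.

d_min ≈ 0.15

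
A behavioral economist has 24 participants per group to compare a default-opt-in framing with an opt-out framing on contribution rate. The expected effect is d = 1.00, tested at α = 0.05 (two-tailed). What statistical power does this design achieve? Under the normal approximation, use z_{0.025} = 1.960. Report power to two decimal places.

For two equal groups, power = Φ(d·√(n/2) − z_{α/2}).
d·√(n/2) = 1.00 × √(24/2) = 1.00 × 3.464 = 3.464.
z_β = 3.464 − 1.960 = 1.504.
Power = Φ(1.504) = 0.934.

power ≈ 0.93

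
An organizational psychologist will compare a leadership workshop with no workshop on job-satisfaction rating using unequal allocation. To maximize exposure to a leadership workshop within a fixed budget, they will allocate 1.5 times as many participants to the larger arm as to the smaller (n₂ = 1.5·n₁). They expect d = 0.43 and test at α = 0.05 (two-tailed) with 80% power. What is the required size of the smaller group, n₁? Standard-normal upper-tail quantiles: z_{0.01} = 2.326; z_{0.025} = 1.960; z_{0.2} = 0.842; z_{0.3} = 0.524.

With allocation ratio k = n₂/n₁ = 1.5, Var(x̄₁−x̄₂) = σ²(1/n₁ + 1/(k·n₁)) = σ²·(k+1)/(k·n₁).
So n₁ = (1 + 1/k)·((z_{α/2} + z_β)/d)² = 1.667 × (2.802/0.43)².
n₁ = 1.667 × 42.46 = 70.8.
Round up: n₁ = 71, giving n₂ = ⌈1.5 × 71⌉ = ⌈106.5⌉ = 107.

n₁ = 71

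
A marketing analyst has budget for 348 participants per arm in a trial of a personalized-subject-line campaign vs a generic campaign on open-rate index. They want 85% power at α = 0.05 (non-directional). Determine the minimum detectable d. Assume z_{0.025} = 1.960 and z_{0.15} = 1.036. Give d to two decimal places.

d_min ≈ 0.23

For two independent groups of n = 348 each: d_min = (z_{α/2} + z_β)·√(2/n).
z-sum = 1.960 + 1.036 = 2.996.
d_min = 2.996 × √(2/348) = 2.996 × 0.0758 = 0.227.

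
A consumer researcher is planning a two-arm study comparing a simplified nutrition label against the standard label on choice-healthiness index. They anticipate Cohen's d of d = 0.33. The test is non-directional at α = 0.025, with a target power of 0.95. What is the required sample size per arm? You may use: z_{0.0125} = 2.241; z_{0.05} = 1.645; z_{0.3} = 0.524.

n = 278 per group

For two independent groups with equal n: n = 2·((z_{α/2} + z_β) / d)².
z_{α/2} + z_β = 2.241 + 1.645 = 3.886.
n = 2 × (3.886 / 0.33)² = 2 × 11.776² = 2 × 138.67 = 277.3.
Round up to the next whole participant.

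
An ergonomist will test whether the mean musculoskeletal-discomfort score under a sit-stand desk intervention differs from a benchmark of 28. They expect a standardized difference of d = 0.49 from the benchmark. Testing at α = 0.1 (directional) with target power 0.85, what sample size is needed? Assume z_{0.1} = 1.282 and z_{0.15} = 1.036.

For a one-sample test: n = ((z_{α} + z_β) / d)².
z_{α} + z_β = 1.282 + 1.036 = 2.318.
n = (2.318 / 0.49)² = 4.731² = 22.38.
Round up.

n = 23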